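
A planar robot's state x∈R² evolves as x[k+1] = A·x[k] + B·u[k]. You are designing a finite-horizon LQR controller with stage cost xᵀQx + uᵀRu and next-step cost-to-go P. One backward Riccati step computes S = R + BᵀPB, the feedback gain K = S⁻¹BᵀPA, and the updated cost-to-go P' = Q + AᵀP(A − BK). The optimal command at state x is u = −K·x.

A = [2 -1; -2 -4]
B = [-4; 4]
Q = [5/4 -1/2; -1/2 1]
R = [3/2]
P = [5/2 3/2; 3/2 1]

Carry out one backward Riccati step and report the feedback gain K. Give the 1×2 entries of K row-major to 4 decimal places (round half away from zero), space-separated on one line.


-0.4211 1.2632

BᵀP = [-4.0000 -2.0000]
S = R + BᵀPB = [3/2] + [8.0000] = [9.5000]
BᵀPA = [-4.0000 12.0000]
K = S⁻¹·BᵀPA = [-0.4211 1.2632]
A−BK = [0.3158 4.0526; -0.3158 -9.0526]
AᵀP(A−BK) = [0.3158 -0.9474; -0.9474 15.3421]
P' = Q + AᵀP(A−BK) = [1.5658 -1.4474; -1.4474 16.3421]
tr(P') = 17.9079


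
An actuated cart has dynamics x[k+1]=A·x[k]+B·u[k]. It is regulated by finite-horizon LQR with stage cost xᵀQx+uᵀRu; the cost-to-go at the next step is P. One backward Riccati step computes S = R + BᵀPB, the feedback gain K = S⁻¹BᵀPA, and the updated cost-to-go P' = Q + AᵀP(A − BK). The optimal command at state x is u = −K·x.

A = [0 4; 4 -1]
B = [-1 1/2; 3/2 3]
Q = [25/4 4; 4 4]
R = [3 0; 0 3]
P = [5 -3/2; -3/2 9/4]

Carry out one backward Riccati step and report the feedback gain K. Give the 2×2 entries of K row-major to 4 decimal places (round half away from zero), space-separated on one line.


0.5472 -2.2736 0.8990 0.5505

BᵀP = [-7.2500 4.8750; -2.0000 6.0000]
S = R + BᵀPB = [3 0; 0 3] + [14.5625 11.0000; 11.0000 17.0000] = [17.5625 11.0000; 11.0000 20.0000]
BᵀPA = [19.5000 -33.8750; 24.0000 -14.0000]
K = S⁻¹·BᵀPA = [0.5472 -2.2736; 0.8990 0.5505]
A−BK = [0.0977 1.4511; 0.4821 0.7590]
AᵀP(A−BK) = [3.7524 -1.8762; -1.8762 24.9381]
P' = Q + AᵀP(A−BK) = [10.0024 2.1238; 2.1238 28.9381]
tr(P') = 38.9406


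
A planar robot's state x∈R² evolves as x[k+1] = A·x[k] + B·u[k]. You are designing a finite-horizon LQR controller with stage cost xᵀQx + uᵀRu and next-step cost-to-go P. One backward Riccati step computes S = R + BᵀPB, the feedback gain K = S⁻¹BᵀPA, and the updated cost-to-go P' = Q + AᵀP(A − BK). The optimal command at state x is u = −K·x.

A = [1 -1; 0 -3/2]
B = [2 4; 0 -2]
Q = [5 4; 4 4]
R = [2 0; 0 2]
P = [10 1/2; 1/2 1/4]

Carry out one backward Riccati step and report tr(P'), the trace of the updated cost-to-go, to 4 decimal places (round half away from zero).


10.0205

BᵀP = [20.0000 1.0000; 39.0000 1.5000]
S = R + BᵀPB = [2 0; 0 2] + [40.0000 78.0000; 78.0000 153.0000] = [42.0000 78.0000; 78.0000 155.0000]
BᵀPA = [20.0000 -21.5000; 39.0000 -41.2500]
K = S⁻¹·BᵀPA = [0.1362 -0.2700; 0.1831 -0.1303]
A−BK = [-0.0047 0.0610; 0.3662 -1.7606]
AᵀP(A−BK) = [0.1362 -0.2700; -0.2700 0.8844]
P' = Q + AᵀP(A−BK) = [5.1362 3.7300; 3.7300 4.8844]
tr(P') = 10.0205


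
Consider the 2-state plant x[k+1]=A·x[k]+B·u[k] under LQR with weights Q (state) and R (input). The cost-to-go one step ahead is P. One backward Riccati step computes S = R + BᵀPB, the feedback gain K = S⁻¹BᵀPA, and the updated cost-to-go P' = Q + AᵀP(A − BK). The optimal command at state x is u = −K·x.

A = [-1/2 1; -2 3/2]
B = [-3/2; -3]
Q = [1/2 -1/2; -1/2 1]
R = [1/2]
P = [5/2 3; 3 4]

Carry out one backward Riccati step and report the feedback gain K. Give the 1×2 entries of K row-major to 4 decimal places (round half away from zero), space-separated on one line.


BᵀP = [-12.7500 -16.5000]
S = R + BᵀPB = [1/2] + [68.6250] = [69.1250]
BᵀPA = [39.3750 -37.5000]
K = S⁻¹·BᵀPA = [0.5696 -0.5425]
A−BK = [0.3544 0.1863; -0.2911 -0.1275]
AᵀP(A−BK) = [0.1962 -0.1392; -0.1392 0.1564]
P' = Q + AᵀP(A−BK) = [0.6962 -0.6392; -0.6392 1.1564]
tr(P') = 1.8526

0.5696 -0.5425


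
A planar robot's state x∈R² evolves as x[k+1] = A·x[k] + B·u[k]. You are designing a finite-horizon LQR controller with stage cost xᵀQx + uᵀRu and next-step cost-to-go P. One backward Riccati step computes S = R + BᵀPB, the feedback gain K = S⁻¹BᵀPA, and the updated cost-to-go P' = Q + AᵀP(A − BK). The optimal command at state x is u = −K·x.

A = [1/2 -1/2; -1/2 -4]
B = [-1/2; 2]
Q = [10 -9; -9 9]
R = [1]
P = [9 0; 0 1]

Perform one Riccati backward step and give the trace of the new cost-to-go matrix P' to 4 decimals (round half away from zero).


BᵀP = [-4.5000 2.0000]
S = R + BᵀPB = [1] + [6.2500] = [7.2500]
BᵀPA = [-3.2500 -5.7500]
K = S⁻¹·BᵀPA = [-0.4483 -0.7931]
A−BK = [0.2759 -0.8966; 0.3966 -2.4138]
AᵀP(A−BK) = [1.0431 -2.8276; -2.8276 13.6897]
P' = Q + AᵀP(A−BK) = [11.0431 -11.8276; -11.8276 22.6897]
tr(P') = 33.7328

33.7328


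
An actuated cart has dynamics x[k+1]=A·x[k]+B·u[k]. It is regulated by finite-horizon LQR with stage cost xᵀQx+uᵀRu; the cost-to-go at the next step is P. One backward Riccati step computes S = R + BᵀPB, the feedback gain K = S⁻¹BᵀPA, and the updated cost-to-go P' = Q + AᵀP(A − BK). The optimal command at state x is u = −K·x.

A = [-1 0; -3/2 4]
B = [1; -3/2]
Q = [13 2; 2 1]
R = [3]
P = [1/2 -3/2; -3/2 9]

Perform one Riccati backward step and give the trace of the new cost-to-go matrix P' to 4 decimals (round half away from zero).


33.0088

BᵀP = [2.7500 -15.0000]
S = R + BᵀPB = [3] + [25.2500] = [28.2500]
BᵀPA = [19.7500 -60.0000]
K = S⁻¹·BᵀPA = [0.6991 -2.1239]
A−BK = [-1.6991 2.1239; -0.4513 0.8142]
AᵀP(A−BK) = [2.4425 -6.0531; -6.0531 16.5664]
P' = Q + AᵀP(A−BK) = [15.4425 -4.0531; -4.0531 17.5664]
tr(P') = 33.0088


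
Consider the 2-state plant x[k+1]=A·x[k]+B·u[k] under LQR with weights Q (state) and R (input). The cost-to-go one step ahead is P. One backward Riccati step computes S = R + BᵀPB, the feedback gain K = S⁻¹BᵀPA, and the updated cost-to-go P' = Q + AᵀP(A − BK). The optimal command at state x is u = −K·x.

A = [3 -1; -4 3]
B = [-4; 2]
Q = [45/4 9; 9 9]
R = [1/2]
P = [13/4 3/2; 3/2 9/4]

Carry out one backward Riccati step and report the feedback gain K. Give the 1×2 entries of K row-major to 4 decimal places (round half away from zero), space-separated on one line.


-0.6400 0.1467

BᵀP = [-10.0000 -1.5000]
S = R + BᵀPB = [1/2] + [37.0000] = [37.5000]
BᵀPA = [-24.0000 5.5000]
K = S⁻¹·BᵀPA = [-0.6400 0.1467]
A−BK = [0.4400 -0.4133; -2.7200 2.7067]
AᵀP(A−BK) = [13.8900 -13.7300; -13.7300 13.6933]
P' = Q + AᵀP(A−BK) = [25.1400 -4.7300; -4.7300 22.6933]
tr(P') = 47.8333


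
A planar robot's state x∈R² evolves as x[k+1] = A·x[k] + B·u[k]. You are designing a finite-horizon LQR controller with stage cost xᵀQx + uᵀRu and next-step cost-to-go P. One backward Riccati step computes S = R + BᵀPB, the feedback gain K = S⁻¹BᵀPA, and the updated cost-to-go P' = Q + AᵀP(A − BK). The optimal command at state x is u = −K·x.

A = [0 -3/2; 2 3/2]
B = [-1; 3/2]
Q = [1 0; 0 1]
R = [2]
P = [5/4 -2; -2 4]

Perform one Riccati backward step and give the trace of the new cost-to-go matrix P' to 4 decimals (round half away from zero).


6.2842

BᵀP = [-4.2500 8.0000]
S = R + BᵀPB = [2] + [16.2500] = [18.2500]
BᵀPA = [16.0000 18.3750]
K = S⁻¹·BᵀPA = [0.8767 1.0068]
A−BK = [0.8767 -0.4932; 0.6849 -0.0103]
AᵀP(A−BK) = [1.9726 1.8904; 1.8904 2.3116]
P' = Q + AᵀP(A−BK) = [2.9726 1.8904; 1.8904 3.3116]
tr(P') = 6.2842


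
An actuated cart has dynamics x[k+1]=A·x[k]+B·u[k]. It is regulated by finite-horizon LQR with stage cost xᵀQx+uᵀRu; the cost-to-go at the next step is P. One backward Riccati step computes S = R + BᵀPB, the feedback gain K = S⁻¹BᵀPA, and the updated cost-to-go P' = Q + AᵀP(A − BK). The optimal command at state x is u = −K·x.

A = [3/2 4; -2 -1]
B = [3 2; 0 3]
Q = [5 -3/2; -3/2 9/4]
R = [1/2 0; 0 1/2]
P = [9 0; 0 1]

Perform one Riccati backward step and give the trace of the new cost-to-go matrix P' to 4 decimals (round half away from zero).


9.0827

BᵀP = [27.0000 0.0000; 18.0000 3.0000]
S = R + BᵀPB = [1/2 0; 0 1/2] + [81.0000 54.0000; 54.0000 45.0000] = [81.5000 54.0000; 54.0000 45.5000]
BᵀPA = [40.5000 108.0000; 21.0000 69.0000]
K = S⁻¹·BᵀPA = [0.8946 1.4995; -0.6002 -0.2632]
A−BK = [0.0166 0.0278; -0.1994 -0.2105]
AᵀP(A−BK) = [0.6225 0.7958; 0.7958 1.2102]
P' = Q + AᵀP(A−BK) = [5.6225 -0.7042; -0.7042 3.4602]
tr(P') = 9.0827


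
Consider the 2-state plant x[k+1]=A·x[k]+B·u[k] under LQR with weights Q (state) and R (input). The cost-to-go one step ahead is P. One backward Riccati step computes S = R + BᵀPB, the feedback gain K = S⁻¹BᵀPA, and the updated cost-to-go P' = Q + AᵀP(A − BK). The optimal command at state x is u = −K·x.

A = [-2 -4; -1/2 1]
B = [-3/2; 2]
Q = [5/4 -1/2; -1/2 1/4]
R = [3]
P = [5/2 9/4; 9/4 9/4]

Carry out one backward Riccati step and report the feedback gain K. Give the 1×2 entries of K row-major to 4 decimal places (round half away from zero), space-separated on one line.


BᵀP = [0.7500 1.1250]
S = R + BᵀPB = [3] + [1.1250] = [4.1250]
BᵀPA = [-2.0625 -1.8750]
K = S⁻¹·BᵀPA = [-0.5000 -0.4545]
A−BK = [-2.7500 -4.6818; 0.5000 1.9091]
AᵀP(A−BK) = [14.0313 17.9375; 17.9375 23.3977]
P' = Q + AᵀP(A−BK) = [15.2813 17.4375; 17.4375 23.6477]
tr(P') = 38.9290

-0.5000 -0.4545


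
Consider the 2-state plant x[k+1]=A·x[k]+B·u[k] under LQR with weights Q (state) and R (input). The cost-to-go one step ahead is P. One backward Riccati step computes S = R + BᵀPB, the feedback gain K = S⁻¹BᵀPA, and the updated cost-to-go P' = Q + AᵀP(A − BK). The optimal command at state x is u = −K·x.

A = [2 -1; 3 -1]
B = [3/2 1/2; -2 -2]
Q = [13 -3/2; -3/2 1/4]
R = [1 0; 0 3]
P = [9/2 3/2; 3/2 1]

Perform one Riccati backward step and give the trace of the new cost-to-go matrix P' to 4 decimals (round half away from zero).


40.8093

BᵀP = [3.7500 0.2500; -0.7500 -1.2500]
S = R + BᵀPB = [1 0; 0 3] + [5.1250 1.3750; 1.3750 2.1250] = [6.1250 1.3750; 1.3750 5.1250]
BᵀPA = [8.2500 -4.0000; -5.2500 2.0000]
K = S⁻¹·BᵀPA = [1.6780 -0.7881; -1.4746 0.6017]
A−BK = [0.2203 -0.1186; 3.4068 -1.3729]
AᵀP(A−BK) = [23.4153 -9.8390; -9.8390 4.1441]
P' = Q + AᵀP(A−BK) = [36.4153 -11.3390; -11.3390 4.3941]
tr(P') = 40.8093


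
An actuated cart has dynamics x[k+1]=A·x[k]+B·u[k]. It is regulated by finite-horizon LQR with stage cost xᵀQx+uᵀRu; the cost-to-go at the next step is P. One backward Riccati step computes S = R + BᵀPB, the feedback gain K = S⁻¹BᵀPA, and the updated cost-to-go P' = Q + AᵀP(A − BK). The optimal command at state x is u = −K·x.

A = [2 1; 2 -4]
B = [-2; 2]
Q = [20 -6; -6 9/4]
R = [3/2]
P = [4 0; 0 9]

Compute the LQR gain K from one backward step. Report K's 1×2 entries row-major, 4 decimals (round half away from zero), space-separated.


0.3738 -1.4953

BᵀP = [-8.0000 18.0000]
S = R + BᵀPB = [3/2] + [52.0000] = [53.5000]
BᵀPA = [20.0000 -80.0000]
K = S⁻¹·BᵀPA = [0.3738 -1.4953]
A−BK = [2.7477 -1.9907; 1.2523 -1.0093]
AᵀP(A−BK) = [44.5234 -34.0935; -34.0935 28.3738]
P' = Q + AᵀP(A−BK) = [64.5234 -40.0935; -40.0935 30.6238]
tr(P') = 95.1472


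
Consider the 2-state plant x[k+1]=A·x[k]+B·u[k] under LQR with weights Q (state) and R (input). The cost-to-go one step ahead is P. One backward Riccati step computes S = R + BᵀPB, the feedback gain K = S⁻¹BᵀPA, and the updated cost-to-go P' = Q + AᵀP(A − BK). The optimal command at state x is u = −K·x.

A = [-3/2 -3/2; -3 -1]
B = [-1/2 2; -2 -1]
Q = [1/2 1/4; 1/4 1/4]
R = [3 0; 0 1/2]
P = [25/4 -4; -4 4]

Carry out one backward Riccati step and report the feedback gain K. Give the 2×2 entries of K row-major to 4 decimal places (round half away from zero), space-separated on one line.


0.9554 0.4361 -0.0835 -0.4312

BᵀP = [4.8750 -6.0000; 16.5000 -12.0000]
S = R + BᵀPB = [3 0; 0 1/2] + [9.5625 15.7500; 15.7500 45.0000] = [12.5625 15.7500; 15.7500 45.5000]
BᵀPA = [10.6875 -1.3125; 11.2500 -12.7500]
K = S⁻¹·BᵀPA = [0.9554 0.4361; -0.0835 -0.4312]
A−BK = [-0.8554 -0.4196; -1.1727 -0.5590]
AᵀP(A−BK) = [4.7908 2.2524; 2.2524 1.1374]
P' = Q + AᵀP(A−BK) = [5.2908 2.5024; 2.5024 1.3874]
tr(P') = 6.6781


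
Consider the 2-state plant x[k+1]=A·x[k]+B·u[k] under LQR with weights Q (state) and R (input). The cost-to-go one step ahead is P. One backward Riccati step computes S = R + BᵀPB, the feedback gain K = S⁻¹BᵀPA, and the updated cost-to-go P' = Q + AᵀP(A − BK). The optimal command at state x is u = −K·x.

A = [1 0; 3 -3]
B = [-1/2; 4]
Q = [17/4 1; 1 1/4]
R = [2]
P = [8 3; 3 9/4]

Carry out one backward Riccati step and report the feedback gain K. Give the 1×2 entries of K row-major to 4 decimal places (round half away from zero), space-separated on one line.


1.0893 -0.8036

BᵀP = [8.0000 7.5000]
S = R + BᵀPB = [2] + [26.0000] = [28.0000]
BᵀPA = [30.5000 -22.5000]
K = S⁻¹·BᵀPA = [1.0893 -0.8036]
A−BK = [1.5446 -0.4018; -1.3571 0.2143]
AᵀP(A−BK) = [13.0268 -4.7411; -4.7411 2.1696]
P' = Q + AᵀP(A−BK) = [17.2768 -3.7411; -3.7411 2.4196]
tr(P') = 19.6964


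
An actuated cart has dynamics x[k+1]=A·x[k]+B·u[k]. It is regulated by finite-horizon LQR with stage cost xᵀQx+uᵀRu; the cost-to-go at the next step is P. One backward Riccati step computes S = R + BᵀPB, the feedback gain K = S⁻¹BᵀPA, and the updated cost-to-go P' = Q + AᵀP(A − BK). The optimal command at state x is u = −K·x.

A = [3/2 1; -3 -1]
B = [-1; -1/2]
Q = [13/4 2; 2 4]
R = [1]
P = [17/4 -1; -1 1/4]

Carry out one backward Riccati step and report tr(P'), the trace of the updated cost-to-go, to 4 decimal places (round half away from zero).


BᵀP = [-3.7500 0.8750]
S = R + BᵀPB = [1] + [3.3125] = [4.3125]
BᵀPA = [-8.2500 -4.6250]
K = S⁻¹·BᵀPA = [-1.9130 -1.0725]
A−BK = [-0.4130 -0.0725; -3.9565 -1.5362]
AᵀP(A−BK) = [5.0299 2.7772; 2.7772 1.5399]
P' = Q + AᵀP(A−BK) = [8.2799 4.7772; 4.7772 5.5399]
tr(P') = 13.8197

13.8197


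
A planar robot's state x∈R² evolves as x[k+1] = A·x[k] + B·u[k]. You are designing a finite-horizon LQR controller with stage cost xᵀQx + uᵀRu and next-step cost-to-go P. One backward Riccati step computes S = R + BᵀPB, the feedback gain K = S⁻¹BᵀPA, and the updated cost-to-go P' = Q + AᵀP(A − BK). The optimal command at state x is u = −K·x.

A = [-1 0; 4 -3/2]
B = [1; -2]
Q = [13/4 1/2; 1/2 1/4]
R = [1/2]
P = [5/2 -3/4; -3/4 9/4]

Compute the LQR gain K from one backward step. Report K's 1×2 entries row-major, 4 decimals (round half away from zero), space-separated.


-1.6667 0.5250

BᵀP = [4.0000 -5.2500]
S = R + BᵀPB = [1/2] + [14.5000] = [15.0000]
BᵀPA = [-25.0000 7.8750]
K = S⁻¹·BᵀPA = [-1.6667 0.5250]
A−BK = [0.6667 -0.5250; 0.6667 -0.4500]
AᵀP(A−BK) = [2.8333 -1.5000; -1.5000 0.9281]
P' = Q + AᵀP(A−BK) = [6.0833 -1.0000; -1.0000 1.1781]
tr(P') = 7.2615


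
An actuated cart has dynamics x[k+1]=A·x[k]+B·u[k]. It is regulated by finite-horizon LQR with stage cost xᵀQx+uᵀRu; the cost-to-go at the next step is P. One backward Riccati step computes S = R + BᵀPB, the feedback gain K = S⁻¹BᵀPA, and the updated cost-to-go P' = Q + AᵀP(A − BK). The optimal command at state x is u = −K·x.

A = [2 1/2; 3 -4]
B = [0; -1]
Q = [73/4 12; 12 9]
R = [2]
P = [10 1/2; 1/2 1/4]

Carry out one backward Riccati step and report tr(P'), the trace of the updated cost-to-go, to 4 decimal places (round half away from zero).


BᵀP = [-0.5000 -0.2500]
S = R + BᵀPB = [2] + [0.2500] = [2.2500]
BᵀPA = [-1.7500 0.7500]
K = S⁻¹·BᵀPA = [-0.7778 0.3333]
A−BK = [2.0000 0.5000; 2.2222 -3.6667]
AᵀP(A−BK) = [46.8889 4.3333; 4.3333 4.2500]
P' = Q + AᵀP(A−BK) = [65.1389 16.3333; 16.3333 13.2500]
tr(P') = 78.3889

78.3889


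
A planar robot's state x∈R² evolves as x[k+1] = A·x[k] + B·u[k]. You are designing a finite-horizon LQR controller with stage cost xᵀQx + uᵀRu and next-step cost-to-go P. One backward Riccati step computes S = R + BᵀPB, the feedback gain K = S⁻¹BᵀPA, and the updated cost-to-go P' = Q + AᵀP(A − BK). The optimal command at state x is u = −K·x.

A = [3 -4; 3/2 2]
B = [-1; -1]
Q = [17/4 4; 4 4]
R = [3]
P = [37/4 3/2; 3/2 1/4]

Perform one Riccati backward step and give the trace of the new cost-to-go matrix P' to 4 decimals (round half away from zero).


BᵀP = [-10.7500 -1.7500]
S = R + BᵀPB = [3] + [12.5000] = [15.5000]
BᵀPA = [-34.8750 39.5000]
K = S⁻¹·BᵀPA = [-2.2500 2.5484]
A−BK = [0.7500 -1.4516; -0.7500 4.5484]
AᵀP(A−BK) = [18.8438 -21.3750; -21.3750 24.3387]
P' = Q + AᵀP(A−BK) = [23.0938 -17.3750; -17.3750 28.3387]
tr(P') = 51.4325

51.4325


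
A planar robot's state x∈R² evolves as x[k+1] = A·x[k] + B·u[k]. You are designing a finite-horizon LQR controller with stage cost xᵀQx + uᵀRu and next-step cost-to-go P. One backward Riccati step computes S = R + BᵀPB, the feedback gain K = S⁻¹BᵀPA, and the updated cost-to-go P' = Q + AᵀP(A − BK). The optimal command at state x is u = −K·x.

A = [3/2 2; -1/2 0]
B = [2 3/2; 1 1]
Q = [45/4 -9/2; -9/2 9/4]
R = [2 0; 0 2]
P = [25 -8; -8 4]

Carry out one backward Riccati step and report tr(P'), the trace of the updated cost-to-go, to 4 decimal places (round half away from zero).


BᵀP = [42.0000 -12.0000; 29.5000 -8.0000]
S = R + BᵀPB = [2 0; 0 2] + [72.0000 51.0000; 51.0000 36.2500] = [74.0000 51.0000; 51.0000 38.2500]
BᵀPA = [69.0000 84.0000; 48.2500 59.0000]
K = S⁻¹·BᵀPA = [0.7778 0.8889; 0.2244 0.3573]
A−BK = [-0.3922 -0.3137; -1.5022 -1.2462]
AᵀP(A−BK) = [4.7560 4.4270; 4.4270 4.2527]
P' = Q + AᵀP(A−BK) = [16.0060 -0.0730; -0.0730 6.5027]
tr(P') = 22.5087

22.5087


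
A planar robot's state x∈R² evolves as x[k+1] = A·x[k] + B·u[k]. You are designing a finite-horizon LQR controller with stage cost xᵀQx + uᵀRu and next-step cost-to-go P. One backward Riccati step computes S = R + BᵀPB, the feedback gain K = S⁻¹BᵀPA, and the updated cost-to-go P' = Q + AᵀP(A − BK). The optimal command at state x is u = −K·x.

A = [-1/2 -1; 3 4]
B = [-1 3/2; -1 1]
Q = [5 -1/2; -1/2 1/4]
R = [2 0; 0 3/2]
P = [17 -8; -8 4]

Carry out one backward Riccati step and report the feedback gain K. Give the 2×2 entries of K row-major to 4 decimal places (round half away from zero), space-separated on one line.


0.3073 0.4896 -1.5104 -2.2708

BᵀP = [-9.0000 4.0000; 17.5000 -8.0000]
S = R + BᵀPB = [2 0; 0 3/2] + [5.0000 -9.5000; -9.5000 18.2500] = [7.0000 -9.5000; -9.5000 19.7500]
BᵀPA = [16.5000 25.0000; -32.7500 -49.5000]
K = S⁻¹·BᵀPA = [0.3073 0.4896; -1.5104 -2.2708]
A−BK = [2.0729 2.8958; 4.8177 6.7604]
AᵀP(A−BK) = [9.7135 14.0521; 14.0521 20.3542]
P' = Q + AᵀP(A−BK) = [14.7135 13.5521; 13.5521 20.6042]
tr(P') = 35.3177


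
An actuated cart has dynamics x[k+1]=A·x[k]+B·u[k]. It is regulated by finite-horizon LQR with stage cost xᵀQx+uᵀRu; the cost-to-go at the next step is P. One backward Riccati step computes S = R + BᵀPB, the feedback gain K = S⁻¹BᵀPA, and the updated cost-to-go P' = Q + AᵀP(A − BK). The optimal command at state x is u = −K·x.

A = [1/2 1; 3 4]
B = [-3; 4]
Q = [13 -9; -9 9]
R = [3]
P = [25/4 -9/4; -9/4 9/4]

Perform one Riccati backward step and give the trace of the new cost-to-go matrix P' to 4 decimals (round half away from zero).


45.5239

BᵀP = [-27.7500 15.7500]
S = R + BᵀPB = [3] + [146.2500] = [149.2500]
BᵀPA = [33.3750 35.2500]
K = S⁻¹·BᵀPA = [0.2236 0.2362]
A−BK = [1.1709 1.7085; 2.1055 3.0553]
AᵀP(A−BK) = [7.5992 10.9925; 10.9925 15.9246]
P' = Q + AᵀP(A−BK) = [20.5992 1.9925; 1.9925 24.9246]
tr(P') = 45.5239


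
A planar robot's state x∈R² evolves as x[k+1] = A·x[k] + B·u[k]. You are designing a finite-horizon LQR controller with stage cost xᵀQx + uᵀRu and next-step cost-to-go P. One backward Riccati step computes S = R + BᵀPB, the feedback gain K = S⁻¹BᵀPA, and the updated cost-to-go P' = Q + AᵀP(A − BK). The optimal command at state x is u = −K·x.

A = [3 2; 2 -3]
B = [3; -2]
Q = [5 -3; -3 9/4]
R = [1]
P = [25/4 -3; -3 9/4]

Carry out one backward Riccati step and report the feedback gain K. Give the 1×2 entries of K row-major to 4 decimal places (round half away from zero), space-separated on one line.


0.4621 0.8802

BᵀP = [24.7500 -13.5000]
S = R + BᵀPB = [1] + [101.2500] = [102.2500]
BᵀPA = [47.2500 90.0000]
K = S⁻¹·BᵀPA = [0.4621 0.8802]
A−BK = [1.6137 -0.6406; 2.9242 -1.2396]
AᵀP(A−BK) = [7.4156 -2.5892; -2.5892 2.0324]
P' = Q + AᵀP(A−BK) = [12.4156 -5.5892; -5.5892 4.2824]
tr(P') = 16.6980


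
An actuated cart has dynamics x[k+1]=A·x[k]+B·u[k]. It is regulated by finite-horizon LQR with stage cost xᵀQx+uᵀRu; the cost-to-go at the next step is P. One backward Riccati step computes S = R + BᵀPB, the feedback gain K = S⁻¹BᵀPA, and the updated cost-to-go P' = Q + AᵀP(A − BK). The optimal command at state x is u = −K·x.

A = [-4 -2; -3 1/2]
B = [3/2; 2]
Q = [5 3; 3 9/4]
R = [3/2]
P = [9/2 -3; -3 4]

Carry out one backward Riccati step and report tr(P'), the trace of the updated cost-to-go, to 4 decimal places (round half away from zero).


49.3084

BᵀP = [0.7500 3.5000]
S = R + BᵀPB = [3/2] + [8.1250] = [9.6250]
BᵀPA = [-13.5000 0.2500]
K = S⁻¹·BᵀPA = [-1.4026 0.0260]
A−BK = [-1.8961 -2.0390; -0.1948 0.4481]
AᵀP(A−BK) = [17.0649 18.3506; 18.3506 24.9935]
P' = Q + AᵀP(A−BK) = [22.0649 21.3506; 21.3506 27.2435]
tr(P') = 49.3084


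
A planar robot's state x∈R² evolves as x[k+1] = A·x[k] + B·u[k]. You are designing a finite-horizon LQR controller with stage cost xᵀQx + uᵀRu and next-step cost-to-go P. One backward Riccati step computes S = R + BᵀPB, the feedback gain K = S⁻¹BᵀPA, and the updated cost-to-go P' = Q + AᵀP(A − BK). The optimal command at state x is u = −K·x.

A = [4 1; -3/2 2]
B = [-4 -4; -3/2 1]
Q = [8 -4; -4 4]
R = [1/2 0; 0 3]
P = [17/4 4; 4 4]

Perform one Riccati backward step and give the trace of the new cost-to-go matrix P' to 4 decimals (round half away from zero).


13.4081

BᵀP = [-23.0000 -22.0000; -13.0000 -12.0000]
S = R + BᵀPB = [1/2 0; 0 3] + [125.0000 70.0000; 70.0000 40.0000] = [125.5000 70.0000; 70.0000 43.0000]
BᵀPA = [-59.0000 -67.0000; -34.0000 -37.0000]
K = S⁻¹·BᵀPA = [-0.3162 -0.5861; -0.2759 0.0937]
A−BK = [1.6314 -0.9698; -1.6984 1.0272]
AᵀP(A−BK) = [0.9617 -0.3958; -0.3958 0.4464]
P' = Q + AᵀP(A−BK) = [8.9617 -4.3958; -4.3958 4.4464]
tr(P') = 13.4081


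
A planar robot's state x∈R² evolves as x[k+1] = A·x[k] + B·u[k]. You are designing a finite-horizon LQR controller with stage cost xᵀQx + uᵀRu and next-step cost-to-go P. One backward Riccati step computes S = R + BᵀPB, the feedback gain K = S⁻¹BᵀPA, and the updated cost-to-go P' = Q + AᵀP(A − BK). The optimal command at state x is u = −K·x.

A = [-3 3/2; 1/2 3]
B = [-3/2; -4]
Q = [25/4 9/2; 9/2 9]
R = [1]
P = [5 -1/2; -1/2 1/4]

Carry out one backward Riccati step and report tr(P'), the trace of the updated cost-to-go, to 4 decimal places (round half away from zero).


BᵀP = [-5.5000 -0.2500]
S = R + BᵀPB = [1] + [9.2500] = [10.2500]
BᵀPA = [16.3750 -9.0000]
K = S⁻¹·BᵀPA = [1.5976 -0.8780]
A−BK = [-0.6037 0.1829; 6.8902 -0.5122]
AᵀP(A−BK) = [20.4024 -3.6220; -3.6220 1.0976]
P' = Q + AᵀP(A−BK) = [26.6524 0.8780; 0.8780 10.0976]
tr(P') = 36.7500

36.7500


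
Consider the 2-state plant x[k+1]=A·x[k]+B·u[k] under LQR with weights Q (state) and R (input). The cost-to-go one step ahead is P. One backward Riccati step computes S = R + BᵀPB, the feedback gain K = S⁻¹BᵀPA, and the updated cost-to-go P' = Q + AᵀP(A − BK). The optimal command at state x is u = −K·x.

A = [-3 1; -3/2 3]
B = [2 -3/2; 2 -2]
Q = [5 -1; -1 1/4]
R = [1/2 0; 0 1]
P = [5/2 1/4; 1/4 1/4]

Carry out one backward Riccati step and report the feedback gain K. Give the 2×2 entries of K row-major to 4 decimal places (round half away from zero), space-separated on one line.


BᵀP = [5.5000 1.0000; -4.2500 -0.8750]
S = R + BᵀPB = [1/2 0; 0 1] + [13.0000 -10.2500; -10.2500 8.1250] = [13.5000 -10.2500; -10.2500 9.1250]
BᵀPA = [-18.0000 8.5000; 14.0625 -6.8750]
K = S⁻¹·BᵀPA = [-1.1095 0.3914; 0.2948 -0.3138]
A−BK = [-0.3388 -0.2534; 1.3086 1.5897]
AᵀP(A−BK) = [1.1958 0.2075; 0.2075 0.7659]
P' = Q + AᵀP(A−BK) = [6.1958 -0.7925; -0.7925 1.0159]
tr(P') = 7.2117

-1.1095 0.3914 0.2948 -0.3138


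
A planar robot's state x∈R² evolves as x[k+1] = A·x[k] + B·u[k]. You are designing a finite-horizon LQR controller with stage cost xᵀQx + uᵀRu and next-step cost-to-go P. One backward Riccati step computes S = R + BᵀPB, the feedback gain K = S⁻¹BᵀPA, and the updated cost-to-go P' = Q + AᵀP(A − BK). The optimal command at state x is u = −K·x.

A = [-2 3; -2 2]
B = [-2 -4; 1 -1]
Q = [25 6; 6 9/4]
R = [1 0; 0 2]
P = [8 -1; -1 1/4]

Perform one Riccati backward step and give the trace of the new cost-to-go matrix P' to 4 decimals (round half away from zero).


BᵀP = [-17.0000 2.2500; -31.0000 3.7500]
S = R + BᵀPB = [1 0; 0 2] + [36.2500 65.7500; 65.7500 120.2500] = [37.2500 65.7500; 65.7500 122.2500]
BᵀPA = [29.5000 -46.5000; 54.5000 -85.5000]
K = S⁻¹·BᵀPA = [0.0997 -0.2730; 0.3922 -0.5525]
A−BK = [-0.2319 0.2438; -1.7075 1.7205]
AᵀP(A−BK) = [0.6847 -0.8321; -0.8321 1.0618]
P' = Q + AᵀP(A−BK) = [25.6847 5.1679; 5.1679 3.3118]
tr(P') = 28.9965

28.9965


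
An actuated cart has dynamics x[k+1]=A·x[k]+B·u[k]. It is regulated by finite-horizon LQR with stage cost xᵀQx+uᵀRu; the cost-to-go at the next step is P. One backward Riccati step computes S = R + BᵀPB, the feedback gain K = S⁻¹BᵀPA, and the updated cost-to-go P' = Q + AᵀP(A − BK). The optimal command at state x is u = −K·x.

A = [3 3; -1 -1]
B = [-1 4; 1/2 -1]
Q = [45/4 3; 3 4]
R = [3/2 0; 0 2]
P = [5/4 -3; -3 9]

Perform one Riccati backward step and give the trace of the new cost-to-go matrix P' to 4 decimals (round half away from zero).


BᵀP = [-2.7500 7.5000; 8.0000 -21.0000]
S = R + BᵀPB = [3/2 0; 0 2] + [6.5000 -18.5000; -18.5000 53.0000] = [8.0000 -18.5000; -18.5000 55.0000]
BᵀPA = [-15.7500 -15.7500; 45.0000 45.0000]
K = S⁻¹·BᵀPA = [-0.3453 -0.3453; 0.7020 0.7020]
A−BK = [-0.1535 -0.1535; -0.1253 -0.1253]
AᵀP(A−BK) = [1.2199 1.2199; 1.2199 1.2199]
P' = Q + AᵀP(A−BK) = [12.4699 4.2199; 4.2199 5.2199]
tr(P') = 17.6899

17.6899


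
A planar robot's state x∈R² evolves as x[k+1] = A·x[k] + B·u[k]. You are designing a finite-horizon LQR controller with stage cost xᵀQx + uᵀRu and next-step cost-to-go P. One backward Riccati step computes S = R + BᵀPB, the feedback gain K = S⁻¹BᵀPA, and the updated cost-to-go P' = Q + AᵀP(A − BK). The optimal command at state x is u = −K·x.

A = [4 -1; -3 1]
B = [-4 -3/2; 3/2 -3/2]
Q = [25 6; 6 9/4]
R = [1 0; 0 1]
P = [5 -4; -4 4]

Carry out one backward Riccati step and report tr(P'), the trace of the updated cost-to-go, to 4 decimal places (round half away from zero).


BᵀP = [-26.0000 22.0000; -1.5000 0.0000]
S = R + BᵀPB = [1 0; 0 1] + [137.0000 6.0000; 6.0000 2.2500] = [138.0000 6.0000; 6.0000 3.2500]
BᵀPA = [-170.0000 48.0000; -6.0000 1.5000]
K = S⁻¹·BᵀPA = [-1.2521 0.3564; 0.4655 -0.1964]
A−BK = [-0.3103 0.1309; -0.4236 0.1709]
AᵀP(A−BK) = [1.9321 -0.5964; -0.5964 0.1891]
P' = Q + AᵀP(A−BK) = [26.9321 5.4036; 5.4036 2.4391]
tr(P') = 29.3712

29.3712


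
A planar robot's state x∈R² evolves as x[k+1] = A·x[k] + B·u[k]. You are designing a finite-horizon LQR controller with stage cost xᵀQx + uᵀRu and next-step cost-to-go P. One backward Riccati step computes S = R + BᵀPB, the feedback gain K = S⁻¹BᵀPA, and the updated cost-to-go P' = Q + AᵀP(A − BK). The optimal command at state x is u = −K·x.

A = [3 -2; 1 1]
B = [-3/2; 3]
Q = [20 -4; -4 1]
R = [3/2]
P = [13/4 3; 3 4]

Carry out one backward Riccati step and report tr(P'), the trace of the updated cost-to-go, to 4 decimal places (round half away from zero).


55.0421

BᵀP = [4.1250 7.5000]
S = R + BᵀPB = [3/2] + [16.3125] = [17.8125]
BᵀPA = [19.8750 -0.7500]
K = S⁻¹·BᵀPA = [1.1158 -0.0421]
A−BK = [4.6737 -2.0632; -2.3474 1.1263]
AᵀP(A−BK) = [29.0737 -11.6632; -11.6632 4.9684]
P' = Q + AᵀP(A−BK) = [49.0737 -15.6632; -15.6632 5.9684]
tr(P') = 55.0421


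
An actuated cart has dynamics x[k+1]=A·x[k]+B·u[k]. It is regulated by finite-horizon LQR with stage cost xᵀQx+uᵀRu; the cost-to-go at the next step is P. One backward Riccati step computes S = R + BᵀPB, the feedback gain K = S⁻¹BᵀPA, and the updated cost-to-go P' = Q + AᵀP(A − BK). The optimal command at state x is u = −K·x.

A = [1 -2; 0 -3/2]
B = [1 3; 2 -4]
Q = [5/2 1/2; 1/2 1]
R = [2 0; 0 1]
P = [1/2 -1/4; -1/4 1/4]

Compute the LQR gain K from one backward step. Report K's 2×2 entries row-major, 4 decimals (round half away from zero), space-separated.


BᵀP = [0.0000 0.2500; 2.5000 -1.7500]
S = R + BᵀPB = [2 0; 0 1] + [0.5000 -1.0000; -1.0000 14.5000] = [2.5000 -1.0000; -1.0000 15.5000]
BᵀPA = [0.0000 -0.3750; 2.5000 -2.3750]
K = S⁻¹·BᵀPA = [0.0662 -0.2169; 0.1656 -0.1672]
A−BK = [0.4371 -1.2815; 0.5298 -1.7351]
AᵀP(A−BK) = [0.0861 -0.2070; -0.2070 0.5840]
P' = Q + AᵀP(A−BK) = [2.5861 0.2930; 0.2930 1.5840]
tr(P') = 4.1701

0.0662 -0.2169 0.1656 -0.1672


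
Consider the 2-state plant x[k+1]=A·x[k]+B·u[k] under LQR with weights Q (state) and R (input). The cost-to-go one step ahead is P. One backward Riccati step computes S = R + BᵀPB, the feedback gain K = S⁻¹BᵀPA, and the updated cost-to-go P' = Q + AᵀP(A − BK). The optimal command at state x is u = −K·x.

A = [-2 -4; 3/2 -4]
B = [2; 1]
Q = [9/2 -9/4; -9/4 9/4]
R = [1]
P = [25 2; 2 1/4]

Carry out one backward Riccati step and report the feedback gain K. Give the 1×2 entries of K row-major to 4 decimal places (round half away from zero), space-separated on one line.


-0.8936 -2.0595

BᵀP = [52.0000 4.2500]
S = R + BᵀPB = [1] + [108.2500] = [109.2500]
BᵀPA = [-97.6250 -225.0000]
K = S⁻¹·BᵀPA = [-0.8936 -2.0595]
A−BK = [-0.2128 0.1190; 2.3936 -1.9405]
AᵀP(A−BK) = [1.3255 1.4416; 1.4416 4.6133]
P' = Q + AᵀP(A−BK) = [5.8255 -0.8084; -0.8084 6.8633]
tr(P') = 12.6888


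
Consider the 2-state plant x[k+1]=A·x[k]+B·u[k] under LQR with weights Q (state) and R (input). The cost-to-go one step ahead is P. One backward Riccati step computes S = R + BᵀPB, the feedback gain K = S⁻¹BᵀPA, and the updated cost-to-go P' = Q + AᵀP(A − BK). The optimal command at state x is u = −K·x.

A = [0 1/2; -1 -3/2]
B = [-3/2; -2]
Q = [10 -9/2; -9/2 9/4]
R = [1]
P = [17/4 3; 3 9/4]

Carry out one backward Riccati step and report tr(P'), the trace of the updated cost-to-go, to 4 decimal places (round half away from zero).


BᵀP = [-12.3750 -9.0000]
S = R + BᵀPB = [1] + [36.5625] = [37.5625]
BᵀPA = [9.0000 7.3125]
K = S⁻¹·BᵀPA = [0.2396 0.1947]
A−BK = [0.3594 0.7920; -0.5208 -1.1106]
AᵀP(A−BK) = [0.0936 0.1229; 0.1229 0.2014]
P' = Q + AᵀP(A−BK) = [10.0936 -4.3771; -4.3771 2.4514]
tr(P') = 12.5450

12.5450


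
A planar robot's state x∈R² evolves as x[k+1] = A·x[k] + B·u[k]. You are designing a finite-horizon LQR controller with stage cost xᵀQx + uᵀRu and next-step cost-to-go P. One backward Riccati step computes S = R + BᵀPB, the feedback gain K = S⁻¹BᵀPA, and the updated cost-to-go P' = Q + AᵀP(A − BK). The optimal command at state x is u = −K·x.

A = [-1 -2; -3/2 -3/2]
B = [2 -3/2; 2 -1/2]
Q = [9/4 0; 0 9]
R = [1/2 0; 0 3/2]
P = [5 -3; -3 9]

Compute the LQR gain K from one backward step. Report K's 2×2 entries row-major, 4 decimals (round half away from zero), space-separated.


-0.8061 -0.6540 -0.3498 0.3954

BᵀP = [4.0000 12.0000; -6.0000 0.0000]
S = R + BᵀPB = [1/2 0; 0 3/2] + [32.0000 -12.0000; -12.0000 9.0000] = [32.5000 -12.0000; -12.0000 10.5000]
BᵀPA = [-22.0000 -26.0000; 6.0000 12.0000]
K = S⁻¹·BᵀPA = [-0.8061 -0.6540; -0.3498 0.3954]
A−BK = [0.0875 -0.0989; -0.0627 0.0057]
AᵀP(A−BK) = [0.6150 -0.0105; -0.0105 0.5010]
P' = Q + AᵀP(A−BK) = [2.8650 -0.0105; -0.0105 9.5010]
tr(P') = 12.3660


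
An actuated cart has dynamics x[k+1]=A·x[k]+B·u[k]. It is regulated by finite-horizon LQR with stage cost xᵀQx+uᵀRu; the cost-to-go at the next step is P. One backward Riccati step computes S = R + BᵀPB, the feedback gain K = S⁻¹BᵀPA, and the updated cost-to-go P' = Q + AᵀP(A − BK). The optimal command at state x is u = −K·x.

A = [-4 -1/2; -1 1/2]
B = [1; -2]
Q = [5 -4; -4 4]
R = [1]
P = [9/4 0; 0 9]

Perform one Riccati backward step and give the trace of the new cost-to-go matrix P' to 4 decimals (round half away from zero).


52.1369

BᵀP = [2.2500 -18.0000]
S = R + BᵀPB = [1] + [38.2500] = [39.2500]
BᵀPA = [9.0000 -10.1250]
K = S⁻¹·BᵀPA = [0.2293 -0.2580]
A−BK = [-4.2293 -0.2420; -0.5414 -0.0159]
AᵀP(A−BK) = [42.9363 2.3217; 2.3217 0.2006]
P' = Q + AᵀP(A−BK) = [47.9363 -1.6783; -1.6783 4.2006]
tr(P') = 52.1369


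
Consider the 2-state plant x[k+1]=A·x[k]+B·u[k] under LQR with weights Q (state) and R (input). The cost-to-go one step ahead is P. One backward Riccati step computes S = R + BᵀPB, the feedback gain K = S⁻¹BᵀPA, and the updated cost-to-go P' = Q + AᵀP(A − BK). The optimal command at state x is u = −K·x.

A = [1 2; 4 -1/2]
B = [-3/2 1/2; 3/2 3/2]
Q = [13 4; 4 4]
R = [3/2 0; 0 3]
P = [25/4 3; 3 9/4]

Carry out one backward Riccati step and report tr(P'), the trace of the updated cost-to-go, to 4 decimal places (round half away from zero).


BᵀP = [-4.8750 -1.1250; 7.6250 4.8750]
S = R + BᵀPB = [3/2 0; 0 3] + [5.6250 -4.1250; -4.1250 11.1250] = [7.1250 -4.1250; -4.1250 14.1250]
BᵀPA = [-9.3750 -9.1875; 27.1250 12.8125]
K = S⁻¹·BᵀPA = [-0.2455 -0.9198; 1.8487 0.6385]
A−BK = [-0.2926 0.3010; 1.5953 -0.0779]
AᵀP(A−BK) = [13.8035 4.5584; 4.5584 2.9313]
P' = Q + AᵀP(A−BK) = [26.8035 8.5584; 8.5584 6.9313]
tr(P') = 33.7348

33.7348


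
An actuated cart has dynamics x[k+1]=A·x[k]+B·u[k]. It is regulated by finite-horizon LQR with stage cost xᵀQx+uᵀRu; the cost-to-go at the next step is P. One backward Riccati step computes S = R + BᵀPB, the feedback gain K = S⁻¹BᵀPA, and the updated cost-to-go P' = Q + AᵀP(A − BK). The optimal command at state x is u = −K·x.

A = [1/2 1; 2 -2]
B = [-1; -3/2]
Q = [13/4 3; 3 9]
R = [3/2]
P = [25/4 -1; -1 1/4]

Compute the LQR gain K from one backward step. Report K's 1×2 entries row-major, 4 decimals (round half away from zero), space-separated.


BᵀP = [-4.7500 0.6250]
S = R + BᵀPB = [3/2] + [3.8125] = [5.3125]
BᵀPA = [-1.1250 -6.0000]
K = S⁻¹·BᵀPA = [-0.2118 -1.1294]
A−BK = [0.2882 -0.1294; 1.6824 -3.6941]
AᵀP(A−BK) = [0.3243 -0.1456; -0.1456 4.4735]
P' = Q + AᵀP(A−BK) = [3.5743 2.8544; 2.8544 13.4735]
tr(P') = 17.0478

-0.2118 -1.1294


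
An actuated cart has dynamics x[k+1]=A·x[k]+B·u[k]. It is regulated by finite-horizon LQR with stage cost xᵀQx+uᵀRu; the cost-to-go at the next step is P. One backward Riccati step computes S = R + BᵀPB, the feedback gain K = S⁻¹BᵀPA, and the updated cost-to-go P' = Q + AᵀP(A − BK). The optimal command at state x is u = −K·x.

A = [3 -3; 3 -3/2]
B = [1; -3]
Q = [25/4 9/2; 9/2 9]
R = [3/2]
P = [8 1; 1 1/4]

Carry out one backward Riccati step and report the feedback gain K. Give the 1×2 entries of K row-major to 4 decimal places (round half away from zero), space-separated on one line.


BᵀP = [5.0000 0.2500]
S = R + BᵀPB = [3/2] + [4.2500] = [5.7500]
BᵀPA = [15.7500 -15.3750]
K = S⁻¹·BᵀPA = [2.7391 -2.6739]
A−BK = [0.2609 -0.3261; 11.2174 -9.5217]
AᵀP(A−BK) = [49.1087 -44.5109; -44.5109 40.4511]
P' = Q + AᵀP(A−BK) = [55.3587 -40.0109; -40.0109 49.4511]
tr(P') = 104.8098

2.7391 -2.6739


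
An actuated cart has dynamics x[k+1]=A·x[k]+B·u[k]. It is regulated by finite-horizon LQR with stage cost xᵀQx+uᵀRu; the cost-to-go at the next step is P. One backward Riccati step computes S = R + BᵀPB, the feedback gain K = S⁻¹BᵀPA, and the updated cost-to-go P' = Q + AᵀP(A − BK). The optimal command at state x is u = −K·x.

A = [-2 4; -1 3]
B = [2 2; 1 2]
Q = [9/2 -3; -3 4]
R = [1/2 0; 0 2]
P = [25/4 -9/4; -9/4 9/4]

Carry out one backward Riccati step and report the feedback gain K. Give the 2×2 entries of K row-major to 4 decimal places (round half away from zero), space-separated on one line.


BᵀP = [10.2500 -2.2500; 8.0000 0.0000]
S = R + BᵀPB = [1/2 0; 0 2] + [18.2500 16.0000; 16.0000 16.0000] = [18.7500 16.0000; 16.0000 18.0000]
BᵀPA = [-18.2500 34.2500; -16.0000 32.0000]
K = S⁻¹·BᵀPA = [-0.8896 1.2822; -0.0982 0.6380]
A−BK = [-0.0245 0.1595; 0.0859 0.4417]
AᵀP(A−BK) = [0.4448 -0.6411; -0.6411 1.9172]
P' = Q + AᵀP(A−BK) = [4.9448 -3.6411; -3.6411 5.9172]
tr(P') = 10.8620

-0.8896 1.2822 -0.0982 0.6380


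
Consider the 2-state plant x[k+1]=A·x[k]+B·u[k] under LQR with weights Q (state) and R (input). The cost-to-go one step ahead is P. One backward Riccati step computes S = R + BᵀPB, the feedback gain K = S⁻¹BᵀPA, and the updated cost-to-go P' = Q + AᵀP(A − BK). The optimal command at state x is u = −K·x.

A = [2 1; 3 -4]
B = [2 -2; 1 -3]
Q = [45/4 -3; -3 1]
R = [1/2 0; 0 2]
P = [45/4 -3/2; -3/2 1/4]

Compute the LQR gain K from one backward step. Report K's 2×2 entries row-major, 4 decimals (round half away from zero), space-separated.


BᵀP = [21.0000 -2.7500; -18.0000 2.2500]
S = R + BᵀPB = [1/2 0; 0 2] + [39.2500 -33.7500; -33.7500 29.2500] = [39.7500 -33.7500; -33.7500 31.2500]
BᵀPA = [33.7500 32.0000; -29.2500 -27.0000]
K = S⁻¹·BᵀPA = [0.6545 0.8606; -0.2291 0.0655]
A−BK = [0.2327 -0.5903; 1.6582 -4.6642]
AᵀP(A−BK) = [0.4582 -0.1309; -0.1309 1.4779]
P' = Q + AᵀP(A−BK) = [11.7082 -3.1309; -3.1309 2.4779]
tr(P') = 14.1861

0.6545 0.8606 -0.2291 0.0655


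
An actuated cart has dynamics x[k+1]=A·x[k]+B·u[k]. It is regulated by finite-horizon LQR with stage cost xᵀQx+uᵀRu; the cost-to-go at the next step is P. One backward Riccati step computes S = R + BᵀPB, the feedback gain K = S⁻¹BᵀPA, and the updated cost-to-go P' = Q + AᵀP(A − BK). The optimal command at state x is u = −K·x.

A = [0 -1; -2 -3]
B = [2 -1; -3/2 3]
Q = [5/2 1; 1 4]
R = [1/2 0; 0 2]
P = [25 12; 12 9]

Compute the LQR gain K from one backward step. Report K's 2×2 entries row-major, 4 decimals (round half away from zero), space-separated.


BᵀP = [32.0000 10.5000; 11.0000 15.0000]
S = R + BᵀPB = [1/2 0; 0 2] + [48.2500 -0.5000; -0.5000 34.0000] = [48.7500 -0.5000; -0.5000 36.0000]
BᵀPA = [-21.0000 -63.5000; -30.0000 -56.0000]
K = S⁻¹·BᵀPA = [-0.4394 -1.3187; -0.8394 -1.5739]
A−BK = [0.0393 0.0635; -0.1408 -0.2564]
AᵀP(A−BK) = [1.5900 3.0910; 3.0910 6.1254]
P' = Q + AᵀP(A−BK) = [4.0900 4.0910; 4.0910 10.1254]
tr(P') = 14.2153

-0.4394 -1.3187 -0.8394 -1.5739


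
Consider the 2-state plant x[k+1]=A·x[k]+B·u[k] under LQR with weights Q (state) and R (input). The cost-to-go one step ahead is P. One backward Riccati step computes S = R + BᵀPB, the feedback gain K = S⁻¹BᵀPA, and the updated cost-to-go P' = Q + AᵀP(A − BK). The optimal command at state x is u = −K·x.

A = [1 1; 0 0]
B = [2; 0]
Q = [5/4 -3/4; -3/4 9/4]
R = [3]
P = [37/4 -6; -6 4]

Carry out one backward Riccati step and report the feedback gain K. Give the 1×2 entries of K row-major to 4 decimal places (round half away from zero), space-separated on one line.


0.4625 0.4625

BᵀP = [18.5000 -12.0000]
S = R + BᵀPB = [3] + [37.0000] = [40.0000]
BᵀPA = [18.5000 18.5000]
K = S⁻¹·BᵀPA = [0.4625 0.4625]
A−BK = [0.0750 0.0750; 0.0000 0.0000]
AᵀP(A−BK) = [0.6938 0.6938; 0.6938 0.6938]
P' = Q + AᵀP(A−BK) = [1.9438 -0.0563; -0.0563 2.9438]
tr(P') = 4.8875


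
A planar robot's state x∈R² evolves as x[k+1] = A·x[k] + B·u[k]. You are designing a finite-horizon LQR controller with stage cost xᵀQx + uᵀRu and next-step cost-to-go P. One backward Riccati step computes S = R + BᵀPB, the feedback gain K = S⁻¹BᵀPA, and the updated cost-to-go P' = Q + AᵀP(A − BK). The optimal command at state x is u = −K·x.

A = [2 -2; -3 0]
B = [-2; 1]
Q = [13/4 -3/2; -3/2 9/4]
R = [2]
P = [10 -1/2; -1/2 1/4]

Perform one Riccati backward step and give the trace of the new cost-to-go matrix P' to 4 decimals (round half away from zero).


10.5056

BᵀP = [-20.5000 1.2500]
S = R + BᵀPB = [2] + [42.2500] = [44.2500]
BᵀPA = [-44.7500 41.0000]
K = S⁻¹·BᵀPA = [-1.0113 0.9266]
A−BK = [-0.0226 -0.1469; -1.9887 -0.9266]
AᵀP(A−BK) = [2.9944 -1.5367; -1.5367 2.0113]
P' = Q + AᵀP(A−BK) = [6.2444 -3.0367; -3.0367 4.2613]
tr(P') = 10.5056
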